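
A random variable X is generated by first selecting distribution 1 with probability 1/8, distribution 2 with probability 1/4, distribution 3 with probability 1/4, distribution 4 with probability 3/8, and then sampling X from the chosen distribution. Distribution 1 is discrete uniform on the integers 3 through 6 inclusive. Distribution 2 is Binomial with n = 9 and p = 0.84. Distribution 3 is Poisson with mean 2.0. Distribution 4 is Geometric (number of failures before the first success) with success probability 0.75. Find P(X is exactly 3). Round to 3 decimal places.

0.081

Conditional on each component, P(X = 3): 1: 0.25; 2: 0.00083529; 3: 0.180447; 4: 0.0117188.
By total probability, P(X = 3) = 0.125·0.25 + 0.25·0.00083529 + 0.25·0.180447 + 0.375·0.0117188 = 0.0809651.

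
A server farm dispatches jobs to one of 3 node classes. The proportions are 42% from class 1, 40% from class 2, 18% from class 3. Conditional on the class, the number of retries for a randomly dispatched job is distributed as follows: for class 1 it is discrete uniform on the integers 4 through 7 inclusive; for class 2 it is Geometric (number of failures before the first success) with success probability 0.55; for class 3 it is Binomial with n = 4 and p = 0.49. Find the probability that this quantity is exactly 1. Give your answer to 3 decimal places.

0.146

Conditional on each class, P(X = 1): 1: 0; 2: 0.2475; 3: 0.259996.
By total probability, P(X = 1) = 0.42·0 + 0.4·0.2475 + 0.18·0.259996 = 0.145799.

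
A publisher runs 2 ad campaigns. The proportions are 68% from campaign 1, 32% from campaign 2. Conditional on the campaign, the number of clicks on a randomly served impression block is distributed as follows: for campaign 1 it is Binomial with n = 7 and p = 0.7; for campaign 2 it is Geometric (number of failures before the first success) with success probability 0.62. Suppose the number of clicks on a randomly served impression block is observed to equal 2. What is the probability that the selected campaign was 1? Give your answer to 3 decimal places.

Likelihoods P(X=2 | ·): 1: 0.0250047; 2: 0.089528.
Posterior ∝ prior × likelihood. Numerator for 1: 0.68·0.0250047 = 0.0170032.
Normalizing constant: 0.68·0.0250047 + 0.32·0.089528 = 0.0456522.
P(1 | observation) = 0.0170032 / 0.0456522 = 0.372451.

0.372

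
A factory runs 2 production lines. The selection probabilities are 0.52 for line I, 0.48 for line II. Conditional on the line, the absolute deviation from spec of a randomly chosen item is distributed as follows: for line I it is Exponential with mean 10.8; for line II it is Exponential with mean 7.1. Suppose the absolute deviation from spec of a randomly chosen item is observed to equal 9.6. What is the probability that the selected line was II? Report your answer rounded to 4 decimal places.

Likelihoods f(9.6 | ·): I: 0.038066; II: 0.0364357.
Posterior ∝ prior × likelihood. Numerator for II: 0.48·0.0364357 = 0.0174891.
Normalizing constant: 0.52·0.038066 + 0.48·0.0364357 = 0.0372834.
P(II | observation) = 0.0174891 / 0.0372834 = 0.469086.

0.4691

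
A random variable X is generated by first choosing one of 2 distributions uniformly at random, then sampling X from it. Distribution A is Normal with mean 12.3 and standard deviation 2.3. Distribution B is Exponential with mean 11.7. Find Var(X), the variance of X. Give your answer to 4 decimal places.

71.1800

Per component, A: μ=12.3, E[X²]=156.58; B: μ=11.7, E[X²]=273.78.
E[X] = 0.5·12.3 + 0.5·11.7 = 12.
E[X²] = 0.5·156.58 + 0.5·273.78 = 215.18.
Var(X) = E[X²] − (E[X])² = 215.18 − 144 = 71.18.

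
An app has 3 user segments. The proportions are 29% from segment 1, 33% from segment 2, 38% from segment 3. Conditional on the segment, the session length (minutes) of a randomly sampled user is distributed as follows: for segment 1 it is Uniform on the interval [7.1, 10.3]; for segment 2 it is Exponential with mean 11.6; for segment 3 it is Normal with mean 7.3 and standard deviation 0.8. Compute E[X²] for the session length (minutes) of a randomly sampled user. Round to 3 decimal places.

131.501

For each component E[X²] = Var + (mean)², giving 1: 76.5433; 2: 269.12; 3: 53.93.
Overall E[X²] = 0.29·76.5433 + 0.33·269.12 + 0.38·53.93 = 131.501.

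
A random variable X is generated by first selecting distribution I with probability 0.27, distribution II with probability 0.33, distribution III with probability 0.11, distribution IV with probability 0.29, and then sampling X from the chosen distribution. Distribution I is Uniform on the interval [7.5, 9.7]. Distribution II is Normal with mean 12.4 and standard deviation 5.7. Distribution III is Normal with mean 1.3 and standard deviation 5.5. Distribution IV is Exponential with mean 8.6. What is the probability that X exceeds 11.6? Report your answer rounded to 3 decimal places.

0.262

Conditional on each component, P(X > 11.6): I: 0; II: 0.555809; III: 0.030553; IV: 0.259542.
By total probability, P(X > 11.6) = 0.27·0 + 0.33·0.555809 + 0.11·0.030553 + 0.29·0.259542 = 0.262045.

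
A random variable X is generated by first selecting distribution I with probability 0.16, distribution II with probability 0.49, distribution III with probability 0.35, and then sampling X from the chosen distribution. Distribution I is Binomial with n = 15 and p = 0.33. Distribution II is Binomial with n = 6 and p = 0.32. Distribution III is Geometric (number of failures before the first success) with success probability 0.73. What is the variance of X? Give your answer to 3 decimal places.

3.654

Per component, I: μ=4.95, E[X²]=27.819; II: μ=1.92, E[X²]=4.992; III: μ=0.369863, E[X²]=0.64346.
E[X] = 0.16·4.95 + 0.49·1.92 + 0.35·0.369863 = 1.86225.
E[X²] = 0.16·27.819 + 0.49·4.992 + 0.35·0.64346 = 7.12233.
Var(X) = E[X²] − (E[X])² = 7.12233 − 3.46798 = 3.65435.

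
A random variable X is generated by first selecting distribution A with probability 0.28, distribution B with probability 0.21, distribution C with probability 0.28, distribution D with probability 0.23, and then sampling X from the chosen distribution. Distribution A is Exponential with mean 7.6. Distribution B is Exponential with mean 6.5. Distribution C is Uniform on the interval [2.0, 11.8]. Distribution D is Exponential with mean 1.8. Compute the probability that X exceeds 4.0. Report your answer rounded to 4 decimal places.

Conditional on each component, P(X > 4.0): A: 0.590778; B: 0.540433; C: 0.795918; D: 0.108368.
By total probability, P(X > 4.0) = 0.28·0.590778 + 0.21·0.540433 + 0.28·0.795918 + 0.23·0.108368 = 0.52669.

0.5267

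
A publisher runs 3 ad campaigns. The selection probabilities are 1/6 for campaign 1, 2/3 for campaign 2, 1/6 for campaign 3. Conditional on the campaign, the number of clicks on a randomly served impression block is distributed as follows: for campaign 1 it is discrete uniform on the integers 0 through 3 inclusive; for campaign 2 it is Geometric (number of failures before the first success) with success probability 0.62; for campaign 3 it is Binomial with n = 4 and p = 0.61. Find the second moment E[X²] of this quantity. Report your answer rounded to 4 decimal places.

2.6437

For each component E[X²] = Var + (mean)², giving 1: 3.5; 2: 1.3642; 3: 6.9052.
Overall E[X²] = 0.166667·3.5 + 0.666667·1.3642 + 0.166667·6.9052 = 2.64367.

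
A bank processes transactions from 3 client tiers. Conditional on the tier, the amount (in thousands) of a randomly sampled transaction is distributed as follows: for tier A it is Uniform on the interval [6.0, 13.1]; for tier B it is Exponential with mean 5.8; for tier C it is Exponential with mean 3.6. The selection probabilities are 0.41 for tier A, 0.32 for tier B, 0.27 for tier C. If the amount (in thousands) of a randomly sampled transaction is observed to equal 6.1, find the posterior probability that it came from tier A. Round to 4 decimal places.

0.6360

Likelihoods f(6.1 | ·): A: 0.140845; B: 0.0602302; C: 0.0510281.
Posterior ∝ prior × likelihood. Numerator for A: 0.41·0.140845 = 0.0577465.
Normalizing constant: 0.41·0.140845 + 0.32·0.0602302 + 0.27·0.0510281 = 0.0907977.
P(A | observation) = 0.0577465 / 0.0907977 = 0.63599.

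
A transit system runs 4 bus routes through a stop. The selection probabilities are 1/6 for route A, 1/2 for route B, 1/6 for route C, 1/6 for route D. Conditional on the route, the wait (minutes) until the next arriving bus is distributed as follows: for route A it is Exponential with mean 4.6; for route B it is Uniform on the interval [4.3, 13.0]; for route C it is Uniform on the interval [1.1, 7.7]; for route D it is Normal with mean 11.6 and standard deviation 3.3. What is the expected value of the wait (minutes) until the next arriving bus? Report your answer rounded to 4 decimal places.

7.7583

Component means — A: 4.6; B: 8.65; C: 4.4; D: 11.6.
E[X] = 0.166667·4.6 + 0.5·8.65 + 0.166667·4.4 + 0.166667·11.6 = 7.75833.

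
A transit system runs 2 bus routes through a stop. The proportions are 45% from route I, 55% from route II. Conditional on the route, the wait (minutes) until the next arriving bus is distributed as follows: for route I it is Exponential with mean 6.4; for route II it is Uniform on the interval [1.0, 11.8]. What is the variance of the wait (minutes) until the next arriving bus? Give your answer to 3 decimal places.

23.778

Per component, I: μ=6.4, E[X²]=81.92; II: μ=6.4, E[X²]=50.68.
E[X] = 0.45·6.4 + 0.55·6.4 = 6.4.
E[X²] = 0.45·81.92 + 0.55·50.68 = 64.738.
Var(X) = E[X²] − (E[X])² = 64.738 − 40.96 = 23.778.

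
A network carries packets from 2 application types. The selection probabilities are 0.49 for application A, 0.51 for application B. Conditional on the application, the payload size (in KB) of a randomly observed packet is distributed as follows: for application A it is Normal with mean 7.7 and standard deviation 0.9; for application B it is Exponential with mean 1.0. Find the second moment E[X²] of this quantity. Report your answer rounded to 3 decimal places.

30.469

For each component E[X²] = Var + (mean)², giving A: 60.1; B: 2.
Overall E[X²] = 0.49·60.1 + 0.51·2 = 30.469.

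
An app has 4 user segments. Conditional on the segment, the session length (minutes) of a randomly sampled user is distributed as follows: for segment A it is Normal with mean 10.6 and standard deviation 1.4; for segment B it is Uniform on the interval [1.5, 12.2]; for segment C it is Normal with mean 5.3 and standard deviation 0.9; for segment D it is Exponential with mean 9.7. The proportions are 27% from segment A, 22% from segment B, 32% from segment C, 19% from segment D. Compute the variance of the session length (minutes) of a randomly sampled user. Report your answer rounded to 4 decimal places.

Per component, A: μ=10.6, E[X²]=114.32; B: μ=6.85, E[X²]=56.4633; C: μ=5.3, E[X²]=28.9; D: μ=9.7, E[X²]=188.18.
E[X] = 0.27·10.6 + 0.22·6.85 + 0.32·5.3 + 0.19·9.7 = 7.908.
E[X²] = 0.27·114.32 + 0.22·56.4633 + 0.32·28.9 + 0.19·188.18 = 88.2905.
Var(X) = E[X²] − (E[X])² = 88.2905 − 62.5365 = 25.7541.

25.7541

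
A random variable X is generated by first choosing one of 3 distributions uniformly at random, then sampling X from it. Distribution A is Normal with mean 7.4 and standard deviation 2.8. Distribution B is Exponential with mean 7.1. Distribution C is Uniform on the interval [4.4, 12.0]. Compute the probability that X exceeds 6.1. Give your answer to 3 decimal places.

0.626

Conditional on each component, P(X > 6.1): A: 0.678778; B: 0.42352; C: 0.776316.
By total probability, P(X > 6.1) = 0.333333·0.678778 + 0.333333·0.42352 + 0.333333·0.776316 = 0.626205.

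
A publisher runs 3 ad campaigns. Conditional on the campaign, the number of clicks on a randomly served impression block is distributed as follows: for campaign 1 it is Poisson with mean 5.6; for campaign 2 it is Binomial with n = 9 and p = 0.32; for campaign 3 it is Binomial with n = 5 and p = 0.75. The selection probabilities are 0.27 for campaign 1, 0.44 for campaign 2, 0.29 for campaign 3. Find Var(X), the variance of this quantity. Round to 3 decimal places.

Per component, 1: μ=5.6, E[X²]=36.96; 2: μ=2.88, E[X²]=10.2528; 3: μ=3.75, E[X²]=15.
E[X] = 0.27·5.6 + 0.44·2.88 + 0.29·3.75 = 3.8667.
E[X²] = 0.27·36.96 + 0.44·10.2528 + 0.29·15 = 18.8404.
Var(X) = E[X²] − (E[X])² = 18.8404 − 14.9514 = 3.88906.

3.889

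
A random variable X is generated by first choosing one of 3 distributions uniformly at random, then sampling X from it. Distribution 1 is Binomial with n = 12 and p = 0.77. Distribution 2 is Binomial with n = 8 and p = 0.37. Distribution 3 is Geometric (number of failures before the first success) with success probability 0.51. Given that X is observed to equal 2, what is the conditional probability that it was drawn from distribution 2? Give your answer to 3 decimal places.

0.662

Likelihoods P(X=2 | ·): 1: 1.62108e-05; 2: 0.239665; 3: 0.122451.
Posterior ∝ prior × likelihood. Numerator for 2: 0.333333·0.239665 = 0.0798884.
Normalizing constant: 0.333333·1.62108e-05 + 0.333333·0.239665 + 0.333333·0.122451 = 0.120711.
P(2 | observation) = 0.0798884 / 0.120711 = 0.661816.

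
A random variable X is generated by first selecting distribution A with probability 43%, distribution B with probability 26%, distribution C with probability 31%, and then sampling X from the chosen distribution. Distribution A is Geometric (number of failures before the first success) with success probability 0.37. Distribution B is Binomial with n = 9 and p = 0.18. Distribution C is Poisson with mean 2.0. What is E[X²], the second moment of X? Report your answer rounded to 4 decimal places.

6.1132

For each component E[X²] = Var + (mean)², giving A: 7.5011; B: 3.9528; C: 6.
Overall E[X²] = 0.43·7.5011 + 0.26·3.9528 + 0.31·6 = 6.1132.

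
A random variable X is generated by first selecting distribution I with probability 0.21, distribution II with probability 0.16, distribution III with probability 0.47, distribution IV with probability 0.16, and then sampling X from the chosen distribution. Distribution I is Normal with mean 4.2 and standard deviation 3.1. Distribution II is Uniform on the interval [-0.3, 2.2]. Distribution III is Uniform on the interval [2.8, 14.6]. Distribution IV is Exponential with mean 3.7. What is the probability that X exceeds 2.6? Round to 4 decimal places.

0.6956

Conditional on each component, P(X > 2.6): I: 0.697118; II: 0; III: 1; IV: 0.495245.
By total probability, P(X > 2.6) = 0.21·0.697118 + 0.16·0 + 0.47·1 + 0.16·0.495245 = 0.695634.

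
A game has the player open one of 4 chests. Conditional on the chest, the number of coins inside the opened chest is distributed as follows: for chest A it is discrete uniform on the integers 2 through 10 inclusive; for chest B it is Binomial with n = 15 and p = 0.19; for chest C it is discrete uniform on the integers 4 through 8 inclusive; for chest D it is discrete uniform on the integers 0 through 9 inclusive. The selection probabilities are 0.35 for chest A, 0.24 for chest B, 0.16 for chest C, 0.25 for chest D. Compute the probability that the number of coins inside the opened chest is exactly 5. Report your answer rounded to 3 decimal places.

Conditional on each chest, P(X = 5): A: 0.111111; B: 0.0904011; C: 0.2; D: 0.1.
By total probability, P(X = 5) = 0.35·0.111111 + 0.24·0.0904011 + 0.16·0.2 + 0.25·0.1 = 0.117585.

0.118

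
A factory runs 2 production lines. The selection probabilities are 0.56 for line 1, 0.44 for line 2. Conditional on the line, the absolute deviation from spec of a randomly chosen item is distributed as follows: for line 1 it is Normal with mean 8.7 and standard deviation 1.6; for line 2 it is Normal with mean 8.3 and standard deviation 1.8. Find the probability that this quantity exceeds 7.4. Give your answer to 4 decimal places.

Conditional on each line, P(X > 7.4): 1: 0.791748; 2: 0.691462.
By total probability, P(X > 7.4) = 0.56·0.791748 + 0.44·0.691462 = 0.747622.

0.7476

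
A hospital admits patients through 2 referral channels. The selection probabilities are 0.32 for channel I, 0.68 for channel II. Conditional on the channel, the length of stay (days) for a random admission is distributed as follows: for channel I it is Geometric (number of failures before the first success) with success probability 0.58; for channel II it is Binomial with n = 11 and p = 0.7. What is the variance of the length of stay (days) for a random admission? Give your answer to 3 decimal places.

12.559

Per component, I: μ=0.724138, E[X²]=1.77289; II: μ=7.7, E[X²]=61.6.
E[X] = 0.32·0.724138 + 0.68·7.7 = 5.46772.
E[X²] = 0.32·1.77289 + 0.68·61.6 = 42.4553.
Var(X) = E[X²] − (E[X])² = 42.4553 − 29.896 = 12.5593.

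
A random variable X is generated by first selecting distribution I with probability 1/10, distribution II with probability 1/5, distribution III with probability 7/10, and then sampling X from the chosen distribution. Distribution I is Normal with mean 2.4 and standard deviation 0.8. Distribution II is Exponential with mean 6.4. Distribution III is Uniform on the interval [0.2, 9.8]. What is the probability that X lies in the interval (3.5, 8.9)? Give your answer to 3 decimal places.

Conditional on each component, P(3.5 < X < 8.9): I: 0.0845657; II: 0.329836; III: 0.5625.
By total probability, P(3.5 < X < 8.9) = 0.1·0.0845657 + 0.2·0.329836 + 0.7·0.5625 = 0.468174.

0.468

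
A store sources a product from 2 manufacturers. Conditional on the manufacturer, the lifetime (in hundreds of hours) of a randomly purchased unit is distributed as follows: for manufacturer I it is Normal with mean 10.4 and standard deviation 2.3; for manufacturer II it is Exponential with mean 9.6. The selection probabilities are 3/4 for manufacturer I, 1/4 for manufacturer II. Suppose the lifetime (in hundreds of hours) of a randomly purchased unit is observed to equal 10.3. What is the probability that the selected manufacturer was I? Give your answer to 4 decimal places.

0.9359

Likelihoods f(10.3 | ·): I: 0.173289; II: 0.035626.
Posterior ∝ prior × likelihood. Numerator for I: 0.75·0.173289 = 0.129967.
Normalizing constant: 0.75·0.173289 + 0.25·0.035626 = 0.138873.
P(I | observation) = 0.129967 / 0.138873 = 0.935866.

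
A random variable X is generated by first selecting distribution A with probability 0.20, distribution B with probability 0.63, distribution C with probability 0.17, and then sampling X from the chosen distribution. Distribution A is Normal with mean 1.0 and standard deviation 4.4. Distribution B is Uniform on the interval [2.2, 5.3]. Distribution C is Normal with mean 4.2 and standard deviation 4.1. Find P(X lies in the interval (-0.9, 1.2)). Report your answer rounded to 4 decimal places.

0.0584

Conditional on each component, P(-0.9 < X < 1.2): A: 0.185191; B: 0; C: 0.125406.
By total probability, P(-0.9 < X < 1.2) = 0.2·0.185191 + 0.63·0 + 0.17·0.125406 = 0.0583571.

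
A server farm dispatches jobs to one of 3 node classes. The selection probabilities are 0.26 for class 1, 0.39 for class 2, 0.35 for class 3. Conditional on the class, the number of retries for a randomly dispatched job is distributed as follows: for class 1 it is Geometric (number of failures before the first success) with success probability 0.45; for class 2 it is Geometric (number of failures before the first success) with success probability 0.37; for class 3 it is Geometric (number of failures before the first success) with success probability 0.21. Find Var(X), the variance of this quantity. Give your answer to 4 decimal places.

Per component, 1: μ=1.22222, E[X²]=4.20988; 2: μ=1.7027, E[X²]=7.5011; 3: μ=3.7619, E[X²]=32.0658.
E[X] = 0.26·1.22222 + 0.39·1.7027 + 0.35·3.7619 = 2.2985.
E[X²] = 0.26·4.20988 + 0.39·7.5011 + 0.35·32.0658 = 15.243.
Var(X) = E[X²] − (E[X])² = 15.243 − 5.2831 = 9.95992.

9.9599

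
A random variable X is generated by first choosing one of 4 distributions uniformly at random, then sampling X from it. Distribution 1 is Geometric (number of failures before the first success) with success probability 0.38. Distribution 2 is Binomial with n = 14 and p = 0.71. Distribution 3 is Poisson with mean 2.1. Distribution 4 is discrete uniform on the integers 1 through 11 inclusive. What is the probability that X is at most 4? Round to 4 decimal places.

Conditional on each component, P(X ≤ 4): 1: 0.908387; 2: 0.00124638; 3: 0.937874; 4: 0.363636.
By total probability, P(X ≤ 4) = 0.25·0.908387 + 0.25·0.00124638 + 0.25·0.937874 + 0.25·0.363636 = 0.552786.

0.5528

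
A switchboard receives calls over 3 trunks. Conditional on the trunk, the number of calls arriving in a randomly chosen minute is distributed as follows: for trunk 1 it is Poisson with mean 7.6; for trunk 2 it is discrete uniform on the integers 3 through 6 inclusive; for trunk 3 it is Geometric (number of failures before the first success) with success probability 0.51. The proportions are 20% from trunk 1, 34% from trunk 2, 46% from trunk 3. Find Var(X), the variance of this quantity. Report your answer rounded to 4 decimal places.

Per component, 1: μ=7.6, E[X²]=65.36; 2: μ=4.5, E[X²]=21.5; 3: μ=0.960784, E[X²]=2.807.
E[X] = 0.2·7.6 + 0.34·4.5 + 0.46·0.960784 = 3.49196.
E[X²] = 0.2·65.36 + 0.34·21.5 + 0.46·2.807 = 21.6732.
Var(X) = E[X²] − (E[X])² = 21.6732 − 12.1938 = 9.47943.

9.4794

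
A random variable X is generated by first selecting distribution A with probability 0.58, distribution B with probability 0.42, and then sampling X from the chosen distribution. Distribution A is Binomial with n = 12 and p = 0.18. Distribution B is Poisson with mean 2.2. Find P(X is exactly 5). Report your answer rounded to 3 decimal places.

0.042

Conditional on each component, P(X = 5): A: 0.0373065; B: 0.0475866.
By total probability, P(X = 5) = 0.58·0.0373065 + 0.42·0.0475866 = 0.0416241.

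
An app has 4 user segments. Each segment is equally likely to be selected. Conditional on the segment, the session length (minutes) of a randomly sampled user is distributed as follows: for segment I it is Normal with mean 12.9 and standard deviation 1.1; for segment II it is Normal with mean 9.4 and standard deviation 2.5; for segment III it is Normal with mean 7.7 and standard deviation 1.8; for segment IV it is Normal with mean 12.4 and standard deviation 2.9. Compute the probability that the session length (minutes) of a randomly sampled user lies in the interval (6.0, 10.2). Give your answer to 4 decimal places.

0.3753

Conditional on each segment, P(6.0 < X < 10.2): I: 0.00705314; II: 0.538601; III: 0.745095; IV: 0.210379.
By total probability, P(6.0 < X < 10.2) = 0.25·0.00705314 + 0.25·0.538601 + 0.25·0.745095 + 0.25·0.210379 = 0.375282.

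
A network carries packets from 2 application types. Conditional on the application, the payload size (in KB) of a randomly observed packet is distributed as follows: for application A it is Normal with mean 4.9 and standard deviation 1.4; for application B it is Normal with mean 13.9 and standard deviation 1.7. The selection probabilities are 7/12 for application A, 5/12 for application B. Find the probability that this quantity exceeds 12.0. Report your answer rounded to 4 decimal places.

Conditional on each application, P(X > 12.0): A: 1.9742e-07; B: 0.868141.
By total probability, P(X > 12.0) = 0.583333·1.9742e-07 + 0.416667·0.868141 = 0.361726.

0.3617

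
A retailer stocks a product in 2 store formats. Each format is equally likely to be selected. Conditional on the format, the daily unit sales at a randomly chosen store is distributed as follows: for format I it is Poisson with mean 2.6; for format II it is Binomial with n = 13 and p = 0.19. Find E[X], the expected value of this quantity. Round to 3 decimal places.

2.535

Component means — I: 2.6; II: 2.47.
E[X] = 0.5·2.6 + 0.5·2.47 = 2.535.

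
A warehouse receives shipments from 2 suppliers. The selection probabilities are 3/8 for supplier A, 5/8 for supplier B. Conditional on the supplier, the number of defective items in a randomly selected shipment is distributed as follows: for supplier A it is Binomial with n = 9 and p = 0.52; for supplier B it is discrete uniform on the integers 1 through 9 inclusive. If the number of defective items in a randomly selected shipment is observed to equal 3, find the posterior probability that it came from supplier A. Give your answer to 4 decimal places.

Likelihoods P(X=3 | ·): A: 0.144456; B: 0.111111.
Posterior ∝ prior × likelihood. Numerator for A: 0.375·0.144456 = 0.0541711.
Normalizing constant: 0.375·0.144456 + 0.625·0.111111 = 0.123616.
P(A | observation) = 0.0541711 / 0.123616 = 0.438223.

0.4382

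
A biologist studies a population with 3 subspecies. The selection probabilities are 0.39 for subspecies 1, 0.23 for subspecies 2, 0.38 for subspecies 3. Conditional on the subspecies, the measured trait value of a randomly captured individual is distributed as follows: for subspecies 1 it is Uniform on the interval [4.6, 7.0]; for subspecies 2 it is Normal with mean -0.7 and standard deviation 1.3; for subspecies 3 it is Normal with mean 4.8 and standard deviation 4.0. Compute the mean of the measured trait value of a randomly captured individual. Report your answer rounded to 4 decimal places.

Component means — 1: 5.8; 2: -0.7; 3: 4.8.
E[X] = 0.39·5.8 + 0.23·-0.7 + 0.38·4.8 = 3.925.

3.9250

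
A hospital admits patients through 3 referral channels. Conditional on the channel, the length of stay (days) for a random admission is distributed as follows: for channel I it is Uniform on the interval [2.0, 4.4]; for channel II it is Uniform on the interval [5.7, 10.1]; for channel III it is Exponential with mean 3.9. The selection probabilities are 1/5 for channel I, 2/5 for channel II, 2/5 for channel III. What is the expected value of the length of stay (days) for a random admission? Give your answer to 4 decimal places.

Component means — I: 3.2; II: 7.9; III: 3.9.
E[X] = 0.2·3.2 + 0.4·7.9 + 0.4·3.9 = 5.36.

5.3600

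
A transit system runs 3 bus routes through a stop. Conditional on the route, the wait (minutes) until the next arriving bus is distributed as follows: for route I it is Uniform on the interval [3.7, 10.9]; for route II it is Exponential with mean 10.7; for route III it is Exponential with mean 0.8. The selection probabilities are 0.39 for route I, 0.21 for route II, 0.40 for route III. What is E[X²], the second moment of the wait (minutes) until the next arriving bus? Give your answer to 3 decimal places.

For each component E[X²] = Var + (mean)², giving I: 57.61; II: 228.98; III: 1.28.
Overall E[X²] = 0.39·57.61 + 0.21·228.98 + 0.4·1.28 = 71.0657.

71.066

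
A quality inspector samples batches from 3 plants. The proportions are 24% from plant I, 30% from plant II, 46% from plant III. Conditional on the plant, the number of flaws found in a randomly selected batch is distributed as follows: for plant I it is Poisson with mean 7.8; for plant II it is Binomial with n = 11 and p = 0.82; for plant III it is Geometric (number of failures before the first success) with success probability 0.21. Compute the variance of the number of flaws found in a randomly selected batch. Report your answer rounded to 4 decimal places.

Per component, I: μ=7.8, E[X²]=68.64; II: μ=9.02, E[X²]=82.984; III: μ=3.7619, E[X²]=32.0658.
E[X] = 0.24·7.8 + 0.3·9.02 + 0.46·3.7619 = 6.30848.
E[X²] = 0.24·68.64 + 0.3·82.984 + 0.46·32.0658 = 56.119.
Var(X) = E[X²] − (E[X])² = 56.119 − 39.7969 = 16.3222.

16.3222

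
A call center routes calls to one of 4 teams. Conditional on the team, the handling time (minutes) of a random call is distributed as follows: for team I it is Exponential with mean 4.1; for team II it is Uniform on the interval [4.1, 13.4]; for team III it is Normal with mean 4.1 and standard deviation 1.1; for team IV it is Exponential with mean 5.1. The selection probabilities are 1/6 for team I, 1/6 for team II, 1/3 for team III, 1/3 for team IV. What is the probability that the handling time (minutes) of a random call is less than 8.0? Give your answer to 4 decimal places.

0.8100

Conditional on each team, P(X < 8.0): I: 0.857899; II: 0.419355; III: 0.999804; IV: 0.791669.
By total probability, P(X < 8.0) = 0.166667·0.857899 + 0.166667·0.419355 + 0.333333·0.999804 + 0.333333·0.791669 = 0.810033.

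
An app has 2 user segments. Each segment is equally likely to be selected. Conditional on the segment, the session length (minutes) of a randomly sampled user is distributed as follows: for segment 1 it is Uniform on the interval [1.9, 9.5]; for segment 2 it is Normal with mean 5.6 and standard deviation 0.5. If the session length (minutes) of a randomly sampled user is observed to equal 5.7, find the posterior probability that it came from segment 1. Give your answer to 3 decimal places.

0.144

Likelihoods f(5.7 | ·): 1: 0.131579; 2: 0.782085.
Posterior ∝ prior × likelihood. Numerator for 1: 0.5·0.131579 = 0.0657895.
Normalizing constant: 0.5·0.131579 + 0.5·0.782085 = 0.456832.
P(1 | observation) = 0.0657895 / 0.456832 = 0.144012.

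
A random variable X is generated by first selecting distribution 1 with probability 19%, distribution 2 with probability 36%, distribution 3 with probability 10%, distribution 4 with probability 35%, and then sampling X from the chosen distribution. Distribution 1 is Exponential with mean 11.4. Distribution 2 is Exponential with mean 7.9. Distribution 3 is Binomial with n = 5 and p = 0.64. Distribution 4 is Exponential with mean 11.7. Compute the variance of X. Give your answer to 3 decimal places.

102.452

Per component, 1: μ=11.4, E[X²]=259.92; 2: μ=7.9, E[X²]=124.82; 3: μ=3.2, E[X²]=11.392; 4: μ=11.7, E[X²]=273.78.
E[X] = 0.19·11.4 + 0.36·7.9 + 0.1·3.2 + 0.35·11.7 = 9.425.
E[X²] = 0.19·259.92 + 0.36·124.82 + 0.1·11.392 + 0.35·273.78 = 191.282.
Var(X) = E[X²] − (E[X])² = 191.282 − 88.8306 = 102.452.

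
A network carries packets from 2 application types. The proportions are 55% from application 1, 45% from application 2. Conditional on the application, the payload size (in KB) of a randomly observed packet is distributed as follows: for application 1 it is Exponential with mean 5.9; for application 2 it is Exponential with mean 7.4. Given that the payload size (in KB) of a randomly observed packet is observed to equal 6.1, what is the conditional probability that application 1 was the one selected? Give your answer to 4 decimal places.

Likelihoods f(6.1 | ·): 1: 0.0602742; 2: 0.059261.
Posterior ∝ prior × likelihood. Numerator for 1: 0.55·0.0602742 = 0.0331508.
Normalizing constant: 0.55·0.0602742 + 0.45·0.059261 = 0.0598183.
P(1 | observation) = 0.0331508 / 0.0598183 = 0.554192.

0.5542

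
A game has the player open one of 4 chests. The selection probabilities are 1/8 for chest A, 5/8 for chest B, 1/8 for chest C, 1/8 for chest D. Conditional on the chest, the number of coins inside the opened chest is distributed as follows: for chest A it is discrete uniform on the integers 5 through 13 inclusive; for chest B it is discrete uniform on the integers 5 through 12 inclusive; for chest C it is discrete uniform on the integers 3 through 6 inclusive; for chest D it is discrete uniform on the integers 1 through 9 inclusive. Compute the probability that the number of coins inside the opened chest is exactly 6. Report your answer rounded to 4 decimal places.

0.1372

Conditional on each chest, P(X = 6): A: 0.111111; B: 0.125; C: 0.25; D: 0.111111.
By total probability, P(X = 6) = 0.125·0.111111 + 0.625·0.125 + 0.125·0.25 + 0.125·0.111111 = 0.137153.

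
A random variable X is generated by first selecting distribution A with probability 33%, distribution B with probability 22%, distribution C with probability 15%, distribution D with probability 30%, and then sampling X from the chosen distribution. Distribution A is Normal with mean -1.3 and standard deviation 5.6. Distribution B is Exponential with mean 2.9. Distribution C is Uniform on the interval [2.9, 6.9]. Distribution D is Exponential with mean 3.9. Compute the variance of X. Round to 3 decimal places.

Per component, A: μ=-1.3, E[X²]=33.05; B: μ=2.9, E[X²]=16.82; C: μ=4.9, E[X²]=25.3433; D: μ=3.9, E[X²]=30.42.
E[X] = 0.33·-1.3 + 0.22·2.9 + 0.15·4.9 + 0.3·3.9 = 2.114.
E[X²] = 0.33·33.05 + 0.22·16.82 + 0.15·25.3433 + 0.3·30.42 = 27.5344.
Var(X) = E[X²] − (E[X])² = 27.5344 − 4.469 = 23.0654.

23.065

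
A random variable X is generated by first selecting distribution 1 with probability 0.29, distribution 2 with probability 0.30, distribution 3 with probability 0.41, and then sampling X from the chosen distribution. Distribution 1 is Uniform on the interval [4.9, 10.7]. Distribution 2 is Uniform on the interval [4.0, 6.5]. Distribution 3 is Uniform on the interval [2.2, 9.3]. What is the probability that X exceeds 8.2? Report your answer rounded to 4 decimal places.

0.1885

Conditional on each component, P(X > 8.2): 1: 0.431034; 2: 0; 3: 0.15493.
By total probability, P(X > 8.2) = 0.29·0.431034 + 0.3·0 + 0.41·0.15493 = 0.188521.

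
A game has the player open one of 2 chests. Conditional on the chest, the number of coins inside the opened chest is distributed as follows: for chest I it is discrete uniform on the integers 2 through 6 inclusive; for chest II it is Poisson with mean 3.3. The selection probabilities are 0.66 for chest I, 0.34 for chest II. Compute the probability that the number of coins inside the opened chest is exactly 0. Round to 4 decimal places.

0.0125

Conditional on each chest, P(X = 0): I: 0; II: 0.0368832.
By total probability, P(X = 0) = 0.66·0 + 0.34·0.0368832 = 0.0125403.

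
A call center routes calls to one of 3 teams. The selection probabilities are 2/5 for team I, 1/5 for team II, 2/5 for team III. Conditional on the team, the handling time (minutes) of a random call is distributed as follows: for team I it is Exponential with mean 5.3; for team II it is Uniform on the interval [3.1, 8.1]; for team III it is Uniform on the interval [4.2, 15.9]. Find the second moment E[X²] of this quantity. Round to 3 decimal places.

For each component E[X²] = Var + (mean)², giving I: 56.18; II: 33.4433; III: 112.41.
Overall E[X²] = 0.4·56.18 + 0.2·33.4433 + 0.4·112.41 = 74.1247.

74.125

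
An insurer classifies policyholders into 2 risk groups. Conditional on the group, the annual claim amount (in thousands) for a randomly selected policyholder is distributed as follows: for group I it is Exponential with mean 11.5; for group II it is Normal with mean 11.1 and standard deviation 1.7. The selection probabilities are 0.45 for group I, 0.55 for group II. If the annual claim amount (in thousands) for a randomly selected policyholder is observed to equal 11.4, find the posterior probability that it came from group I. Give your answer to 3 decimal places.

Likelihoods f(11.4 | ·): I: 0.0322689; II: 0.231046.
Posterior ∝ prior × likelihood. Numerator for I: 0.45·0.0322689 = 0.014521.
Normalizing constant: 0.45·0.0322689 + 0.55·0.231046 = 0.141596.
P(I | observation) = 0.014521 / 0.141596 = 0.102552.

0.103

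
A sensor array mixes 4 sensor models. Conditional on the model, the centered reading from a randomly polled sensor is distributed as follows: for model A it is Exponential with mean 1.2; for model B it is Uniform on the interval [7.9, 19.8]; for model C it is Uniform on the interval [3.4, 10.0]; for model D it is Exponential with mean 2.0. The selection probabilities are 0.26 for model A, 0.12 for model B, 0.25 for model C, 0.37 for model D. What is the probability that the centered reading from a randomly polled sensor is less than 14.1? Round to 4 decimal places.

0.9422

Conditional on each model, P(X < 14.1): A: 0.999992; B: 0.521008; C: 1; D: 0.999133.
By total probability, P(X < 14.1) = 0.26·0.999992 + 0.12·0.521008 + 0.25·1 + 0.37·0.999133 = 0.942198.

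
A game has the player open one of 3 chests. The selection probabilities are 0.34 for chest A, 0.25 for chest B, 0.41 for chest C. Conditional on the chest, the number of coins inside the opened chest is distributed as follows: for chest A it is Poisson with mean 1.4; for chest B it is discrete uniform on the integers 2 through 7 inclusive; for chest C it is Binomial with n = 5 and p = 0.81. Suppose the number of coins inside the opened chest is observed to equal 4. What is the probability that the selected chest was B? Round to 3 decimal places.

Likelihoods P(X=4 | ·): A: 0.039472; B: 0.166667; C: 0.408944.
Posterior ∝ prior × likelihood. Numerator for B: 0.25·0.166667 = 0.0416667.
Normalizing constant: 0.34·0.039472 + 0.25·0.166667 + 0.41·0.408944 = 0.222754.
P(B | observation) = 0.0416667 / 0.222754 = 0.187052.

0.187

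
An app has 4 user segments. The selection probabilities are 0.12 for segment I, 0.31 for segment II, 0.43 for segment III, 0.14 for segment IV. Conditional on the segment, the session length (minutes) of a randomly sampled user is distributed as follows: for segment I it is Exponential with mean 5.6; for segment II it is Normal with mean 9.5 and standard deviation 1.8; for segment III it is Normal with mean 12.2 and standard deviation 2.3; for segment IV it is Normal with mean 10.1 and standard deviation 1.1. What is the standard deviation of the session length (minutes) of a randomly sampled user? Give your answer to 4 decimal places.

Per component, I: μ=5.6, E[X²]=62.72; II: μ=9.5, E[X²]=93.49; III: μ=12.2, E[X²]=154.13; IV: μ=10.1, E[X²]=103.22.
E[X] = 0.12·5.6 + 0.31·9.5 + 0.43·12.2 + 0.14·10.1 = 10.277.
E[X²] = 0.12·62.72 + 0.31·93.49 + 0.43·154.13 + 0.14·103.22 = 117.235.
Var(X) = E[X²] − (E[X])² = 117.235 − 105.617 = 11.6183.
SD(X) = √11.6183 = 3.40856.

3.4086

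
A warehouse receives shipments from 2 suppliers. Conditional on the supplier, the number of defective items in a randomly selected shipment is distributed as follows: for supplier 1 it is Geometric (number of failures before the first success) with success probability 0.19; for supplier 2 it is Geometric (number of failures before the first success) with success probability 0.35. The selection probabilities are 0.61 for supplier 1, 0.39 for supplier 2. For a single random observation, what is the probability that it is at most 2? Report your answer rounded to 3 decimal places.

0.569

Conditional on each supplier, P(X ≤ 2): 1: 0.468559; 2: 0.725375.
By total probability, P(X ≤ 2) = 0.61·0.468559 + 0.39·0.725375 = 0.568717.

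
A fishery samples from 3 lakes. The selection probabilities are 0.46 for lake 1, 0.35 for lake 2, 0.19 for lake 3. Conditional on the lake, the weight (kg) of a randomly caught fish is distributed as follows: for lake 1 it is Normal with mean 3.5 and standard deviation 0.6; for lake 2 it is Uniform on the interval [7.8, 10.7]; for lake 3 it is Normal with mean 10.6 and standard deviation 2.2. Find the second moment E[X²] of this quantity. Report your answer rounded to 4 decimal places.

58.2608

For each component E[X²] = Var + (mean)², giving 1: 12.61; 2: 86.2633; 3: 117.2.
Overall E[X²] = 0.46·12.61 + 0.35·86.2633 + 0.19·117.2 = 58.2608.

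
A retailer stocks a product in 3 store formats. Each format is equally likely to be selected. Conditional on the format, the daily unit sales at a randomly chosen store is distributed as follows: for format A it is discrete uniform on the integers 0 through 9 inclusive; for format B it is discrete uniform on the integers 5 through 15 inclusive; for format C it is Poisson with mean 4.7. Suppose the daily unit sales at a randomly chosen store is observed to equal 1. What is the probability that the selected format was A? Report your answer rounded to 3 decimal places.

Likelihoods P(X=1 | ·): A: 0.1; B: 0; C: 0.0427478.
Posterior ∝ prior × likelihood. Numerator for A: 0.333333·0.1 = 0.0333333.
Normalizing constant: 0.333333·0.1 + 0.333333·0 + 0.333333·0.0427478 = 0.0475826.
P(A | observation) = 0.0333333 / 0.0475826 = 0.700536.

0.701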